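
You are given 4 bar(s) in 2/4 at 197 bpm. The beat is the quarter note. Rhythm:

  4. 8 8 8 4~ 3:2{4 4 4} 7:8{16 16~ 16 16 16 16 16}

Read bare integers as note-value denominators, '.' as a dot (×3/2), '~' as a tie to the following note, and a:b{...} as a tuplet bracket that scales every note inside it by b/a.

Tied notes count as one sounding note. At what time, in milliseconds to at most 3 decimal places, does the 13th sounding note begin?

note 13 onset = 54/7b = 2349.529ms

1. 0.0ms @ 0 + 456.853ms (3/2)
2. 456.853ms @ 3/2 + 152.284ms (1/2)
3. 609.137ms @ 2 + 152.284ms (1/2)
4. 761.421ms @ 5/2 + 152.284ms (1/2)
5. 913.706ms @ 3 + 507.614ms (5/3)
6. 1421.32ms @ 14/3 + 203.046ms (2/3)
7. 1624.365ms @ 16/3 + 203.046ms (2/3)
8. 1827.411ms @ 6 + 87.02ms (2/7)
9. 1914.431ms @ 44/7 + 174.039ms (4/7)
10. 2088.47ms @ 48/7 + 87.02ms (2/7)
11. 2175.489ms @ 50/7 + 87.02ms (2/7)
12. 2262.509ms @ 52/7 + 87.02ms (2/7)
13. 2349.529ms @ 54/7 + 87.02ms (2/7)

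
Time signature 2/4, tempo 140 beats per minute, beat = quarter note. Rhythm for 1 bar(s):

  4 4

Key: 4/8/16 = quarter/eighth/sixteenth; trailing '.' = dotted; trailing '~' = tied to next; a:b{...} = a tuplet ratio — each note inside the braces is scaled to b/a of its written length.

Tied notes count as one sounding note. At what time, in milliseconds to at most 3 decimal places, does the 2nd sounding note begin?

note 2 onset = 1b = 428.571ms

1. 0.0ms @ 0 + 428.571ms (1)
2. 428.571ms @ 1 + 428.571ms (1)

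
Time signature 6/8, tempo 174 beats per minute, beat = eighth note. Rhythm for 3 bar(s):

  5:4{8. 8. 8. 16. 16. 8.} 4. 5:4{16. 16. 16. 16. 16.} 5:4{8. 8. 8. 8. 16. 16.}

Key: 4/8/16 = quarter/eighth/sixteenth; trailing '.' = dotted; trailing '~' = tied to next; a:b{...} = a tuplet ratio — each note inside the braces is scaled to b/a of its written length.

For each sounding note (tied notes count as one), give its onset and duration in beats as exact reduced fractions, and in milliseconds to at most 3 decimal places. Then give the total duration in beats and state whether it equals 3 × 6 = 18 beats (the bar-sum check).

1) 0.0ms=0b +413.793ms=6/5b
2) 413.793ms=6/5b +413.793ms=6/5b
3) 827.586ms=12/5b +413.793ms=6/5b
4) 1241.379ms=18/5b +206.897ms=3/5b
5) 1448.276ms=21/5b +206.897ms=3/5b
6) 1655.172ms=24/5b +413.793ms=6/5b
7) 2068.966ms=6b +1034.483ms=3b
8) 3103.448ms=9b +206.897ms=3/5b
9) 3310.345ms=48/5b +206.897ms=3/5b
10) 3517.241ms=51/5b +206.897ms=3/5b
11) 3724.138ms=54/5b +206.897ms=3/5b
12) 3931.034ms=57/5b +206.897ms=3/5b
13) 4137.931ms=12b +413.793ms=6/5b
14) 4551.724ms=66/5b +413.793ms=6/5b
15) 4965.517ms=72/5b +413.793ms=6/5b
16) 5379.31ms=78/5b +413.793ms=6/5b
17) 5793.103ms=84/5b +206.897ms=3/5b
18) 6000.0ms=87/5b +206.897ms=3/5b
Σ=18b of 18 (174bpm 6/8) — PASS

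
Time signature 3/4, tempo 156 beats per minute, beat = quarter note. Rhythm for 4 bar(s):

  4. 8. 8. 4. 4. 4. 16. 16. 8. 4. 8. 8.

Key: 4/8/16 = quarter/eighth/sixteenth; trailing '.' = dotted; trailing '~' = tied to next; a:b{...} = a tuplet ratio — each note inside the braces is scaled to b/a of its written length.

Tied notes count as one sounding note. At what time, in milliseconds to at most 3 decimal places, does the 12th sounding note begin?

1. 0.0ms @ 0 + 576.923ms (3/2)
2. 576.923ms @ 3/2 + 288.462ms (3/4)
3. 865.385ms @ 9/4 + 288.462ms (3/4)
4. 1153.846ms @ 3 + 576.923ms (3/2)
5. 1730.769ms @ 9/2 + 576.923ms (3/2)
6. 2307.692ms @ 6 + 576.923ms (3/2)
7. 2884.615ms @ 15/2 + 144.231ms (3/8)
8. 3028.846ms @ 63/8 + 144.231ms (3/8)
9. 3173.077ms @ 33/4 + 288.462ms (3/4)
10. 3461.538ms @ 9 + 576.923ms (3/2)
11. 4038.462ms @ 21/2 + 288.462ms (3/4)
12. 4326.923ms @ 45/4 + 288.462ms (3/4)

note 12 onset = 45/4b = 4326.923ms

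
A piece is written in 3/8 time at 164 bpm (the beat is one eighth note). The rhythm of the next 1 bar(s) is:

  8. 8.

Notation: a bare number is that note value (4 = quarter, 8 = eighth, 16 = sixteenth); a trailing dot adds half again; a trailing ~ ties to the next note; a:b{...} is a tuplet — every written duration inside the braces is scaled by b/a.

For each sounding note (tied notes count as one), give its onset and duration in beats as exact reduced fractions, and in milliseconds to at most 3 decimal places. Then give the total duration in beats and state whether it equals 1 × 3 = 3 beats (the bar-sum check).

1) 0.0ms=0b +548.78ms=3/2b
2) 548.78ms=3/2b +548.78ms=3/2b
Σ=3b of 3 (164bpm 3/8) — PASS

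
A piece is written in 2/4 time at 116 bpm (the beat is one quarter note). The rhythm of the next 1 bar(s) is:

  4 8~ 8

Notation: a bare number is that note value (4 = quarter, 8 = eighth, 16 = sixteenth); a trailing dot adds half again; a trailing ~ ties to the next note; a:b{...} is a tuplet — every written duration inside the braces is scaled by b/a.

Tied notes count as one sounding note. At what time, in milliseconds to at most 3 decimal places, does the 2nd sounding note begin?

note 2 onset = 1b = 517.241ms

1. 0.0ms @ 0 + 517.241ms (1)
2. 517.241ms @ 1 + 517.241ms (1)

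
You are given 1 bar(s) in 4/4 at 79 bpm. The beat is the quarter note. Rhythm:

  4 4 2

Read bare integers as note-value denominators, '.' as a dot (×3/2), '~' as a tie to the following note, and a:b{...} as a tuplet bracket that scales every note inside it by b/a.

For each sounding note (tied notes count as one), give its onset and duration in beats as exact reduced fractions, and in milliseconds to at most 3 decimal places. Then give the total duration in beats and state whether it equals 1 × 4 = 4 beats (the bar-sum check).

1) 0.0ms=0b +759.494ms=1b
2) 759.494ms=1b +759.494ms=1b
3) 1518.987ms=2b +1518.987ms=2b
Σ=4b of 4 (79bpm 4/4) — PASS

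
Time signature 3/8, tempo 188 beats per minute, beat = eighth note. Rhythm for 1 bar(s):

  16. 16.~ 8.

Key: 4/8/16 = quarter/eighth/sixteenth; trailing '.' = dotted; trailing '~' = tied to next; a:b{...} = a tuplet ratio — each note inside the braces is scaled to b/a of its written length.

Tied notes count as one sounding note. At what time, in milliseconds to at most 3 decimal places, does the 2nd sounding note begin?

note 2 onset = 3/4b = 239.362ms

1. 0.0ms @ 0 + 239.362ms (3/4)
2. 239.362ms @ 3/4 + 718.085ms (9/4)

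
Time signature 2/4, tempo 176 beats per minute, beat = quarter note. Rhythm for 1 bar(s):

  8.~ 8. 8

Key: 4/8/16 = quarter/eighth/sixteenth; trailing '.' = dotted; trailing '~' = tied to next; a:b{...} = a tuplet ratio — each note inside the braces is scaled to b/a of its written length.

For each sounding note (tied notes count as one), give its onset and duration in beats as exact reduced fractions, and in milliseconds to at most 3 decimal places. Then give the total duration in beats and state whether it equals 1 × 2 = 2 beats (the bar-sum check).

1) 0.0ms=0b +511.364ms=3/2b
2) 511.364ms=3/2b +170.455ms=1/2b
Σ=2b of 2 (176bpm 2/4) — PASS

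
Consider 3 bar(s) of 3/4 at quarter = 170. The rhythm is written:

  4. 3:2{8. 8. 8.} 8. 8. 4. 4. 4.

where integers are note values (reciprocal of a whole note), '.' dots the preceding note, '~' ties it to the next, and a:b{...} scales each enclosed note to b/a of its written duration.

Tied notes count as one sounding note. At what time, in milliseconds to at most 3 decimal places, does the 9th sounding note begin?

note 9 onset = 15/2b = 2647.059ms

1. 0.0ms @ 0 + 529.412ms (3/2)
2. 529.412ms @ 3/2 + 176.471ms (1/2)
3. 705.882ms @ 2 + 176.471ms (1/2)
4. 882.353ms @ 5/2 + 176.471ms (1/2)
5. 1058.824ms @ 3 + 264.706ms (3/4)
6. 1323.529ms @ 15/4 + 264.706ms (3/4)
7. 1588.235ms @ 9/2 + 529.412ms (3/2)
8. 2117.647ms @ 6 + 529.412ms (3/2)
9. 2647.059ms @ 15/2 + 529.412ms (3/2)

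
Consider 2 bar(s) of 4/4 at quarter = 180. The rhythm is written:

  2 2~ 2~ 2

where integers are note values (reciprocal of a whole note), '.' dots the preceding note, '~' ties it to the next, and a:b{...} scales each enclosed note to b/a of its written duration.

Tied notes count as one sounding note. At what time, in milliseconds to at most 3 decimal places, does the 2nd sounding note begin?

note 2 onset = 2b = 666.667ms

1. 0.0ms @ 0 + 666.667ms (2)
2. 666.667ms @ 2 + 2000.0ms (6)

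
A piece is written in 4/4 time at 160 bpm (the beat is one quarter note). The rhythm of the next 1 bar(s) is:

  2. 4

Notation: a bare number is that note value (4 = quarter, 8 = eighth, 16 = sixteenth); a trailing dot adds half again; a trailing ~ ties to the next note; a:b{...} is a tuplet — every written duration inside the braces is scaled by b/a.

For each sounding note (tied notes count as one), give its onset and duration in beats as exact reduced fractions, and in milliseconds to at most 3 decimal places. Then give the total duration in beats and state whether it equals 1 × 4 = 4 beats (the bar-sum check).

1) 0.0ms=0b +1125.0ms=3b
2) 1125.0ms=3b +375.0ms=1b
Σ=4b of 4 (160bpm 4/4) — PASS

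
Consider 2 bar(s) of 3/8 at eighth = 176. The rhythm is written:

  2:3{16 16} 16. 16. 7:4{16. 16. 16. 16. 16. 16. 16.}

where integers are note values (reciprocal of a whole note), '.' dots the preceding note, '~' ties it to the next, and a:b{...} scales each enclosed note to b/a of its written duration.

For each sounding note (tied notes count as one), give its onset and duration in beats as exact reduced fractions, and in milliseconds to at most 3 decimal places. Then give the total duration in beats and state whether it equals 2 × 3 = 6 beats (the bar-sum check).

1) 0.0ms=0b +255.682ms=3/4b
2) 255.682ms=3/4b +255.682ms=3/4b
3) 511.364ms=3/2b +255.682ms=3/4b
4) 767.045ms=9/4b +255.682ms=3/4b
5) 1022.727ms=3b +146.104ms=3/7b
6) 1168.831ms=24/7b +146.104ms=3/7b
7) 1314.935ms=27/7b +146.104ms=3/7b
8) 1461.039ms=30/7b +146.104ms=3/7b
9) 1607.143ms=33/7b +146.104ms=3/7b
10) 1753.247ms=36/7b +146.104ms=3/7b
11) 1899.351ms=39/7b +146.104ms=3/7b
Σ=6b of 6 (176bpm 3/8) — PASS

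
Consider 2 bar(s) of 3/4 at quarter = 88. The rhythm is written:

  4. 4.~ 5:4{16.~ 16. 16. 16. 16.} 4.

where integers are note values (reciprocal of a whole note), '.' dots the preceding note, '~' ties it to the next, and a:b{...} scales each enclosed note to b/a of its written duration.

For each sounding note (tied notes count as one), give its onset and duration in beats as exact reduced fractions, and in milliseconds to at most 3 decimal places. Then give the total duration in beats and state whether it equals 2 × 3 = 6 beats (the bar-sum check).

1) 0.0ms=0b +1022.727ms=3/2b
2) 1022.727ms=3/2b +1431.818ms=21/10b
3) 2454.545ms=18/5b +204.545ms=3/10b
4) 2659.091ms=39/10b +204.545ms=3/10b
5) 2863.636ms=21/5b +204.545ms=3/10b
6) 3068.182ms=9/2b +1022.727ms=3/2b
Σ=6b of 6 (88bpm 3/4) — PASS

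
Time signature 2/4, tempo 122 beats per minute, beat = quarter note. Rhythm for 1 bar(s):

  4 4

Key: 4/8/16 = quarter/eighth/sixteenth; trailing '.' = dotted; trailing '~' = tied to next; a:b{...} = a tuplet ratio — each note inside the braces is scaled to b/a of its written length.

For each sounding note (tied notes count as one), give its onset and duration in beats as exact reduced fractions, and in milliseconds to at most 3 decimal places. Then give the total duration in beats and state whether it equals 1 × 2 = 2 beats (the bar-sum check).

1) 0.0ms=0b +491.803ms=1b
2) 491.803ms=1b +491.803ms=1b
Σ=2b of 2 (122bpm 2/4) — PASS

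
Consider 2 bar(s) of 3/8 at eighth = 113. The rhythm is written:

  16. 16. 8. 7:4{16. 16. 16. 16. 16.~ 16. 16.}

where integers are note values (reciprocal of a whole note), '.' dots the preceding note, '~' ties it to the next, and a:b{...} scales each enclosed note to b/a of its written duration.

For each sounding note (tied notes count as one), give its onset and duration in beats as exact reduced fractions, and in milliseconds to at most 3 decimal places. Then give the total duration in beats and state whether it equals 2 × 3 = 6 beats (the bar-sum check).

1) 0.0ms=0b +398.23ms=3/4b
2) 398.23ms=3/4b +398.23ms=3/4b
3) 796.46ms=3/2b +796.46ms=3/2b
4) 1592.92ms=3b +227.56ms=3/7b
5) 1820.48ms=24/7b +227.56ms=3/7b
6) 2048.04ms=27/7b +227.56ms=3/7b
7) 2275.601ms=30/7b +227.56ms=3/7b
8) 2503.161ms=33/7b +455.12ms=6/7b
9) 2958.281ms=39/7b +227.56ms=3/7b
Σ=6b of 6 (113bpm 3/8) — PASS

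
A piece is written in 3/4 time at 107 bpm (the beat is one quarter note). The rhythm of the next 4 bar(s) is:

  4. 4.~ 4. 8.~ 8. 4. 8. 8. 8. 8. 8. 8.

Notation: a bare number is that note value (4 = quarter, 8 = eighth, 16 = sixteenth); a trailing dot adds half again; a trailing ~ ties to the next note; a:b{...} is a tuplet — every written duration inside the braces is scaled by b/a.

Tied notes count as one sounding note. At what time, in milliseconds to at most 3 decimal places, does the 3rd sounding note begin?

note 3 onset = 9/2b = 2523.364ms

1. 0.0ms @ 0 + 841.121ms (3/2)
2. 841.121ms @ 3/2 + 1682.243ms (3)
3. 2523.364ms @ 9/2 + 841.121ms (3/2)
4. 3364.486ms @ 6 + 841.121ms (3/2)
5. 4205.607ms @ 15/2 + 420.561ms (3/4)
6. 4626.168ms @ 33/4 + 420.561ms (3/4)
7. 5046.729ms @ 9 + 420.561ms (3/4)
8. 5467.29ms @ 39/4 + 420.561ms (3/4)
9. 5887.85ms @ 21/2 + 420.561ms (3/4)
10. 6308.411ms @ 45/4 + 420.561ms (3/4)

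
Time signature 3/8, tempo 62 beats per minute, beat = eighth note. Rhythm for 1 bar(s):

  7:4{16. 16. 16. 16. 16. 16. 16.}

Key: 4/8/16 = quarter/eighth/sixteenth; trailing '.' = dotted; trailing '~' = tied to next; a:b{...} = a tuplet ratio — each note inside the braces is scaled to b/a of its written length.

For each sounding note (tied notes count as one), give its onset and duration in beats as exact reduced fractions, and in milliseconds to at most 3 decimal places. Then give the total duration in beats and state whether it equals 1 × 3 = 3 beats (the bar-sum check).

1) 0.0ms=0b +414.747ms=3/7b
2) 414.747ms=3/7b +414.747ms=3/7b
3) 829.493ms=6/7b +414.747ms=3/7b
4) 1244.24ms=9/7b +414.747ms=3/7b
5) 1658.986ms=12/7b +414.747ms=3/7b
6) 2073.733ms=15/7b +414.747ms=3/7b
7) 2488.479ms=18/7b +414.747ms=3/7b
Σ=3b of 3 (62bpm 3/8) — PASS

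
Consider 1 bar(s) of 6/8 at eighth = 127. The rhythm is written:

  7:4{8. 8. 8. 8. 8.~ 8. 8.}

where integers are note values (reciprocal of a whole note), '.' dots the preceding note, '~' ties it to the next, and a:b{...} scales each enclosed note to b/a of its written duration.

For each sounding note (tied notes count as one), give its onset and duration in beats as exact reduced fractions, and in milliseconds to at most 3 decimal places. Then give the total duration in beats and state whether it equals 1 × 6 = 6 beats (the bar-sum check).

1) 0.0ms=0b +404.949ms=6/7b
2) 404.949ms=6/7b +404.949ms=6/7b
3) 809.899ms=12/7b +404.949ms=6/7b
4) 1214.848ms=18/7b +404.949ms=6/7b
5) 1619.798ms=24/7b +809.899ms=12/7b
6) 2429.696ms=36/7b +404.949ms=6/7b
Σ=6b of 6 (127bpm 6/8) — PASS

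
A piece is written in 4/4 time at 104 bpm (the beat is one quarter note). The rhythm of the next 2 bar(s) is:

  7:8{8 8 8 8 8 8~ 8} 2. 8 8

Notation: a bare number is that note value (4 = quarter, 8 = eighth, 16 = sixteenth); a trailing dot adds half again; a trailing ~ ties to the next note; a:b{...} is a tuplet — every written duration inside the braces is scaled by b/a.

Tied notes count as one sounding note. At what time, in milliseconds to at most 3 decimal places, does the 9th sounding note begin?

1. 0.0ms @ 0 + 329.67ms (4/7)
2. 329.67ms @ 4/7 + 329.67ms (4/7)
3. 659.341ms @ 8/7 + 329.67ms (4/7)
4. 989.011ms @ 12/7 + 329.67ms (4/7)
5. 1318.681ms @ 16/7 + 329.67ms (4/7)
6. 1648.352ms @ 20/7 + 659.341ms (8/7)
7. 2307.692ms @ 4 + 1730.769ms (3)
8. 4038.462ms @ 7 + 288.462ms (1/2)
9. 4326.923ms @ 15/2 + 288.462ms (1/2)

note 9 onset = 15/2b = 4326.923ms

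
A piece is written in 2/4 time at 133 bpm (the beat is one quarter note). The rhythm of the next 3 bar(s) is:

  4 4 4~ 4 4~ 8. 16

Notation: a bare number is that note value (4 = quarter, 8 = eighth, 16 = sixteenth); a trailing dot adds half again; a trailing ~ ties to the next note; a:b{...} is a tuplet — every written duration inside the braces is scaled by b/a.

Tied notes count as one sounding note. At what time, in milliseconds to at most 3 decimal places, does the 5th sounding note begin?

1. 0.0ms @ 0 + 451.128ms (1)
2. 451.128ms @ 1 + 451.128ms (1)
3. 902.256ms @ 2 + 902.256ms (2)
4. 1804.511ms @ 4 + 789.474ms (7/4)
5. 2593.985ms @ 23/4 + 112.782ms (1/4)

note 5 onset = 23/4b = 2593.985ms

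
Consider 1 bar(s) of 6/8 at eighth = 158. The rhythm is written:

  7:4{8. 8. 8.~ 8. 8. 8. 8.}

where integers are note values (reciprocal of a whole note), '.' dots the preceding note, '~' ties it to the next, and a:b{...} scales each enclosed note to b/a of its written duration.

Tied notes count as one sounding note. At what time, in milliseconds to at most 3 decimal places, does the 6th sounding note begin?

note 6 onset = 36/7b = 1952.984ms

1. 0.0ms @ 0 + 325.497ms (6/7)
2. 325.497ms @ 6/7 + 325.497ms (6/7)
3. 650.995ms @ 12/7 + 650.995ms (12/7)
4. 1301.989ms @ 24/7 + 325.497ms (6/7)
5. 1627.486ms @ 30/7 + 325.497ms (6/7)
6. 1952.984ms @ 36/7 + 325.497ms (6/7)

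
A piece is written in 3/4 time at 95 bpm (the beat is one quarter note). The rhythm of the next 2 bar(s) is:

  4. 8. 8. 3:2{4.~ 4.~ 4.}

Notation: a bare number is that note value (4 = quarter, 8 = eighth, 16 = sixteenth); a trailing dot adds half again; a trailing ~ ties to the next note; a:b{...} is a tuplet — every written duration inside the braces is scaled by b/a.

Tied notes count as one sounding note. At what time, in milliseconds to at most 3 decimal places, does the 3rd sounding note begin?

1. 0.0ms @ 0 + 947.368ms (3/2)
2. 947.368ms @ 3/2 + 473.684ms (3/4)
3. 1421.053ms @ 9/4 + 473.684ms (3/4)
4. 1894.737ms @ 3 + 1894.737ms (3)

note 3 onset = 9/4b = 1421.053ms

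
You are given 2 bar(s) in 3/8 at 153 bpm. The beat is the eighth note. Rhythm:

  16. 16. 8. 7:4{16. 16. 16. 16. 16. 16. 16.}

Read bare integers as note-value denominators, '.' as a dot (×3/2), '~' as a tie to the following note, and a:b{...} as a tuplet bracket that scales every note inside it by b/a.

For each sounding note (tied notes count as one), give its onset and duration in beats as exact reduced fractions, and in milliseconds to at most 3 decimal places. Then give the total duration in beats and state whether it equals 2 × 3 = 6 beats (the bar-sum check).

1) 0.0ms=0b +294.118ms=3/4b
2) 294.118ms=3/4b +294.118ms=3/4b
3) 588.235ms=3/2b +588.235ms=3/2b
4) 1176.471ms=3b +168.067ms=3/7b
5) 1344.538ms=24/7b +168.067ms=3/7b
6) 1512.605ms=27/7b +168.067ms=3/7b
7) 1680.672ms=30/7b +168.067ms=3/7b
8) 1848.739ms=33/7b +168.067ms=3/7b
9) 2016.807ms=36/7b +168.067ms=3/7b
10) 2184.874ms=39/7b +168.067ms=3/7b
Σ=6b of 6 (153bpm 3/8) — PASS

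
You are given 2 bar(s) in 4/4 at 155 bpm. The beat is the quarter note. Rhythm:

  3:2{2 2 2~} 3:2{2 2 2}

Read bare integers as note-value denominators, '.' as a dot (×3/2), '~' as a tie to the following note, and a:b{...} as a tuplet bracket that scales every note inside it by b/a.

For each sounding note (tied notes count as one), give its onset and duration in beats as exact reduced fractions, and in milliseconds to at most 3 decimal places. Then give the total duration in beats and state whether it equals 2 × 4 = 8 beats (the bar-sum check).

1) 0.0ms=0b +516.129ms=4/3b
2) 516.129ms=4/3b +516.129ms=4/3b
3) 1032.258ms=8/3b +1032.258ms=8/3b
4) 2064.516ms=16/3b +516.129ms=4/3b
5) 2580.645ms=20/3b +516.129ms=4/3b
Σ=8b of 8 (155bpm 4/4) — PASS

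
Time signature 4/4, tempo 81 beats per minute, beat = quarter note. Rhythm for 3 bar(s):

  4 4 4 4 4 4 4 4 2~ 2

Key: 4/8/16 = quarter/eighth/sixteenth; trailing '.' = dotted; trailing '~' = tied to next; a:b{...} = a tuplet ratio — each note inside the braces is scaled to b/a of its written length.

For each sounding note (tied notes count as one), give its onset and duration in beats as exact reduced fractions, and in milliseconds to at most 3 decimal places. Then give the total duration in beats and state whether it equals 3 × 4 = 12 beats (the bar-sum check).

1) 0.0ms=0b +740.741ms=1b
2) 740.741ms=1b +740.741ms=1b
3) 1481.481ms=2b +740.741ms=1b
4) 2222.222ms=3b +740.741ms=1b
5) 2962.963ms=4b +740.741ms=1b
6) 3703.704ms=5b +740.741ms=1b
7) 4444.444ms=6b +740.741ms=1b
8) 5185.185ms=7b +740.741ms=1b
9) 5925.926ms=8b +2962.963ms=4b
Σ=12b of 12 (81bpm 4/4) — PASS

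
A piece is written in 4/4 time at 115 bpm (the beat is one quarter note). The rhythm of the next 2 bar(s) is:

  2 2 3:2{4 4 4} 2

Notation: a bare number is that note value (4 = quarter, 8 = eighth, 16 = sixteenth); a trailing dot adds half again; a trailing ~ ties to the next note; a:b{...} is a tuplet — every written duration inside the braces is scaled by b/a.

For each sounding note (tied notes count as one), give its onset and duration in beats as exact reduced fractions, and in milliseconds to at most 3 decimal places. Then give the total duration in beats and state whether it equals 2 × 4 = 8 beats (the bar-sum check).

1) 0.0ms=0b +1043.478ms=2b
2) 1043.478ms=2b +1043.478ms=2b
3) 2086.957ms=4b +347.826ms=2/3b
4) 2434.783ms=14/3b +347.826ms=2/3b
5) 2782.609ms=16/3b +347.826ms=2/3b
6) 3130.435ms=6b +1043.478ms=2b
Σ=8b of 8 (115bpm 4/4) — PASS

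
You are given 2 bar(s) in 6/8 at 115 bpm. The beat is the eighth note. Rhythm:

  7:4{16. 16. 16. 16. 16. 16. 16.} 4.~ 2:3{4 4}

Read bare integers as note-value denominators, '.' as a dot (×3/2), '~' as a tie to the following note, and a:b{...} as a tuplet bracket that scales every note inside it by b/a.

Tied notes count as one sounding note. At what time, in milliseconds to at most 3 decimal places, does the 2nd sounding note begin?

1. 0.0ms @ 0 + 223.602ms (3/7)
2. 223.602ms @ 3/7 + 223.602ms (3/7)
3. 447.205ms @ 6/7 + 223.602ms (3/7)
4. 670.807ms @ 9/7 + 223.602ms (3/7)
5. 894.41ms @ 12/7 + 223.602ms (3/7)
6. 1118.012ms @ 15/7 + 223.602ms (3/7)
7. 1341.615ms @ 18/7 + 223.602ms (3/7)
8. 1565.217ms @ 3 + 3130.435ms (6)
9. 4695.652ms @ 9 + 1565.217ms (3)

note 2 onset = 3/7b = 223.602ms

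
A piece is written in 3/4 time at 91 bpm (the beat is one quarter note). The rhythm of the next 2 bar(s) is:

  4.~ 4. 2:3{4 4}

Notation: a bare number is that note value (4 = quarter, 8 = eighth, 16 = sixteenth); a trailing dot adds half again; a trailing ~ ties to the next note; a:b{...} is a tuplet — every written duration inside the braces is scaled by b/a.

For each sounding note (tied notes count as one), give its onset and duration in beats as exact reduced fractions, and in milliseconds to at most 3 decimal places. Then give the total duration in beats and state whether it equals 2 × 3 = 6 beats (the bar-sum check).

1) 0.0ms=0b +1978.022ms=3b
2) 1978.022ms=3b +989.011ms=3/2b
3) 2967.033ms=9/2b +989.011ms=3/2b
Σ=6b of 6 (91bpm 3/4) — PASS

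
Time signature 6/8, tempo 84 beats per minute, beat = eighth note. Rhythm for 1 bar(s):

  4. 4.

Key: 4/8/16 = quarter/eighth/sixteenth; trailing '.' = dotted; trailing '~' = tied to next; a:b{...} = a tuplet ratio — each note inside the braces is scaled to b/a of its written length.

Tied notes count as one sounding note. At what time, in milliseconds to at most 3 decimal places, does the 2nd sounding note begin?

1. 0.0ms @ 0 + 2142.857ms (3)
2. 2142.857ms @ 3 + 2142.857ms (3)

note 2 onset = 3b = 2142.857ms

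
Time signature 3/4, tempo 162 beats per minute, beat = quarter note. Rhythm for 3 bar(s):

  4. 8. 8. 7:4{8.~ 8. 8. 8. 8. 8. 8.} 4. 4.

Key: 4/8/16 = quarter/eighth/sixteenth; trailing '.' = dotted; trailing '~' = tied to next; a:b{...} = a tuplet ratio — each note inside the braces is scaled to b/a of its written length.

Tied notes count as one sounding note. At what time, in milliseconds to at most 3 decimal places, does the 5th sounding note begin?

note 5 onset = 27/7b = 1428.571ms

1. 0.0ms @ 0 + 555.556ms (3/2)
2. 555.556ms @ 3/2 + 277.778ms (3/4)
3. 833.333ms @ 9/4 + 277.778ms (3/4)
4. 1111.111ms @ 3 + 317.46ms (6/7)
5. 1428.571ms @ 27/7 + 158.73ms (3/7)
6. 1587.302ms @ 30/7 + 158.73ms (3/7)
7. 1746.032ms @ 33/7 + 158.73ms (3/7)
8. 1904.762ms @ 36/7 + 158.73ms (3/7)
9. 2063.492ms @ 39/7 + 158.73ms (3/7)
10. 2222.222ms @ 6 + 555.556ms (3/2)
11. 2777.778ms @ 15/2 + 555.556ms (3/2)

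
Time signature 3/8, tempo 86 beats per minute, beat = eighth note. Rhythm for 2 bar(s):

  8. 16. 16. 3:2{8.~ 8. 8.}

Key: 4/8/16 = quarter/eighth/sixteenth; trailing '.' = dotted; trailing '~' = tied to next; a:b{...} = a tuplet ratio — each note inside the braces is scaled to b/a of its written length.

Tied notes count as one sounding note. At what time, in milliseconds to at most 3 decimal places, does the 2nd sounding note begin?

note 2 onset = 3/2b = 1046.512ms

1. 0.0ms @ 0 + 1046.512ms (3/2)
2. 1046.512ms @ 3/2 + 523.256ms (3/4)
3. 1569.767ms @ 9/4 + 523.256ms (3/4)
4. 2093.023ms @ 3 + 1395.349ms (2)
5. 3488.372ms @ 5 + 697.674ms (1)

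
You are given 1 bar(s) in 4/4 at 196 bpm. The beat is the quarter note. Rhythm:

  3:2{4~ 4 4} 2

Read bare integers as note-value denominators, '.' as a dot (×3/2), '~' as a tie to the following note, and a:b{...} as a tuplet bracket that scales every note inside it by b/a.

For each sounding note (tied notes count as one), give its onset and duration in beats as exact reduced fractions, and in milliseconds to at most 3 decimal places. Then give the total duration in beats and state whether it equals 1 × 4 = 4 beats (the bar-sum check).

1) 0.0ms=0b +408.163ms=4/3b
2) 408.163ms=4/3b +204.082ms=2/3b
3) 612.245ms=2b +612.245ms=2b
Σ=4b of 4 (196bpm 4/4) — PASS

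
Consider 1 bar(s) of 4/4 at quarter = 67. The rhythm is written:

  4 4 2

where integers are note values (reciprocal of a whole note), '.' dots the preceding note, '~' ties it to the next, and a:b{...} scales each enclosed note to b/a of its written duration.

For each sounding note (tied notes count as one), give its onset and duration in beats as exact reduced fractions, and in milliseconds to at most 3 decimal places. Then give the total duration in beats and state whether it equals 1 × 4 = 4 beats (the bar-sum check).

1) 0.0ms=0b +895.522ms=1b
2) 895.522ms=1b +895.522ms=1b
3) 1791.045ms=2b +1791.045ms=2b
Σ=4b of 4 (67bpm 4/4) — PASS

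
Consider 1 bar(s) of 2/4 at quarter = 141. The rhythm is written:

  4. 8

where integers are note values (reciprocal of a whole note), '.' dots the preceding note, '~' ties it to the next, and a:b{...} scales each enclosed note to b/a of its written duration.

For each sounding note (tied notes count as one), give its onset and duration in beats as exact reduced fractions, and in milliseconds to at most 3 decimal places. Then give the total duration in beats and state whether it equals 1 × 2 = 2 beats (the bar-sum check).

1) 0.0ms=0b +638.298ms=3/2b
2) 638.298ms=3/2b +212.766ms=1/2b
Σ=2b of 2 (141bpm 2/4) — PASS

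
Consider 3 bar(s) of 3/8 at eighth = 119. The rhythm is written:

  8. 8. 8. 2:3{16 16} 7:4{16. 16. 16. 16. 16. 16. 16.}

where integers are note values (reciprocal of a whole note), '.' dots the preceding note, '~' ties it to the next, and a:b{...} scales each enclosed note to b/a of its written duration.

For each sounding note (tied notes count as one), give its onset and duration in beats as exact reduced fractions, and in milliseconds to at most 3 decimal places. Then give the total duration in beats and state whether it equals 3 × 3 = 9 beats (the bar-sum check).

1) 0.0ms=0b +756.303ms=3/2b
2) 756.303ms=3/2b +756.303ms=3/2b
3) 1512.605ms=3b +756.303ms=3/2b
4) 2268.908ms=9/2b +378.151ms=3/4b
5) 2647.059ms=21/4b +378.151ms=3/4b
6) 3025.21ms=6b +216.086ms=3/7b
7) 3241.297ms=45/7b +216.086ms=3/7b
8) 3457.383ms=48/7b +216.086ms=3/7b
9) 3673.469ms=51/7b +216.086ms=3/7b
10) 3889.556ms=54/7b +216.086ms=3/7b
11) 4105.642ms=57/7b +216.086ms=3/7b
12) 4321.729ms=60/7b +216.086ms=3/7b
Σ=9b of 9 (119bpm 3/8) — PASS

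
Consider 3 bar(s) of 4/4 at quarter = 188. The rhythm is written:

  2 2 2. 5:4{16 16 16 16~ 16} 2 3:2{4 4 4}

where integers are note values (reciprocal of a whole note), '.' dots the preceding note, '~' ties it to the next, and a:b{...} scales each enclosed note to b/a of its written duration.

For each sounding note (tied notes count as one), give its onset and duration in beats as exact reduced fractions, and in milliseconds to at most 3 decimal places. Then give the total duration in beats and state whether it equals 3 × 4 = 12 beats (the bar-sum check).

1) 0.0ms=0b +638.298ms=2b
2) 638.298ms=2b +638.298ms=2b
3) 1276.596ms=4b +957.447ms=3b
4) 2234.043ms=7b +63.83ms=1/5b
5) 2297.872ms=36/5b +63.83ms=1/5b
6) 2361.702ms=37/5b +63.83ms=1/5b
7) 2425.532ms=38/5b +127.66ms=2/5b
8) 2553.191ms=8b +638.298ms=2b
9) 3191.489ms=10b +212.766ms=2/3b
10) 3404.255ms=32/3b +212.766ms=2/3b
11) 3617.021ms=34/3b +212.766ms=2/3b
Σ=12b of 12 (188bpm 4/4) — PASS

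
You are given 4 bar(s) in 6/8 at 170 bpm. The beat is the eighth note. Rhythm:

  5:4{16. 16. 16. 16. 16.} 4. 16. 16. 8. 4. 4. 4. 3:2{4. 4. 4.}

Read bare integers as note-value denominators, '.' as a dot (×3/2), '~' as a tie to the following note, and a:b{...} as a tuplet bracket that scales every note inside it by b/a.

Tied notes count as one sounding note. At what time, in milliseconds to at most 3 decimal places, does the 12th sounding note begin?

note 12 onset = 15b = 5294.118ms

1. 0.0ms @ 0 + 211.765ms (3/5)
2. 211.765ms @ 3/5 + 211.765ms (3/5)
3. 423.529ms @ 6/5 + 211.765ms (3/5)
4. 635.294ms @ 9/5 + 211.765ms (3/5)
5. 847.059ms @ 12/5 + 211.765ms (3/5)
6. 1058.824ms @ 3 + 1058.824ms (3)
7. 2117.647ms @ 6 + 264.706ms (3/4)
8. 2382.353ms @ 27/4 + 264.706ms (3/4)
9. 2647.059ms @ 15/2 + 529.412ms (3/2)
10. 3176.471ms @ 9 + 1058.824ms (3)
11. 4235.294ms @ 12 + 1058.824ms (3)
12. 5294.118ms @ 15 + 1058.824ms (3)
13. 6352.941ms @ 18 + 705.882ms (2)
14. 7058.824ms @ 20 + 705.882ms (2)
15. 7764.706ms @ 22 + 705.882ms (2)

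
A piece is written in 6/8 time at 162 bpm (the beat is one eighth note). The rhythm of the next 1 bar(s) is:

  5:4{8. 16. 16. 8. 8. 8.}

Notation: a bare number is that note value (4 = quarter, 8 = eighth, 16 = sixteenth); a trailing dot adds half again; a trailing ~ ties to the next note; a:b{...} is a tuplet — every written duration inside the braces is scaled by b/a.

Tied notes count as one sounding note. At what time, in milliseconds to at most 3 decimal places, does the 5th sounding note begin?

1. 0.0ms @ 0 + 444.444ms (6/5)
2. 444.444ms @ 6/5 + 222.222ms (3/5)
3. 666.667ms @ 9/5 + 222.222ms (3/5)
4. 888.889ms @ 12/5 + 444.444ms (6/5)
5. 1333.333ms @ 18/5 + 444.444ms (6/5)
6. 1777.778ms @ 24/5 + 444.444ms (6/5)

note 5 onset = 18/5b = 1333.333ms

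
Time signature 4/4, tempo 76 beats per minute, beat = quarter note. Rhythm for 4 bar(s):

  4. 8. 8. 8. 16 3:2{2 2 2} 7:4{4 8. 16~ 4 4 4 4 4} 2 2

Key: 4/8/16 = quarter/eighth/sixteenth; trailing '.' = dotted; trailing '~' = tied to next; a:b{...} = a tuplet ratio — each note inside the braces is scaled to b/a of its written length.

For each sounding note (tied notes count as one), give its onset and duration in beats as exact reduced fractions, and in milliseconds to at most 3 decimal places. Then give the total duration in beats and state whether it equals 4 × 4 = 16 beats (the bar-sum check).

1) 0.0ms=0b +1184.211ms=3/2b
2) 1184.211ms=3/2b +592.105ms=3/4b
3) 1776.316ms=9/4b +592.105ms=3/4b
4) 2368.421ms=3b +592.105ms=3/4b
5) 2960.526ms=15/4b +197.368ms=1/4b
6) 3157.895ms=4b +1052.632ms=4/3b
7) 4210.526ms=16/3b +1052.632ms=4/3b
8) 5263.158ms=20/3b +1052.632ms=4/3b
9) 6315.789ms=8b +451.128ms=4/7b
10) 6766.917ms=60/7b +338.346ms=3/7b
11) 7105.263ms=9b +563.91ms=5/7b
12) 7669.173ms=68/7b +451.128ms=4/7b
13) 8120.301ms=72/7b +451.128ms=4/7b
14) 8571.429ms=76/7b +451.128ms=4/7b
15) 9022.556ms=80/7b +451.128ms=4/7b
16) 9473.684ms=12b +1578.947ms=2b
17) 11052.632ms=14b +1578.947ms=2b
Σ=16b of 16 (76bpm 4/4) — PASS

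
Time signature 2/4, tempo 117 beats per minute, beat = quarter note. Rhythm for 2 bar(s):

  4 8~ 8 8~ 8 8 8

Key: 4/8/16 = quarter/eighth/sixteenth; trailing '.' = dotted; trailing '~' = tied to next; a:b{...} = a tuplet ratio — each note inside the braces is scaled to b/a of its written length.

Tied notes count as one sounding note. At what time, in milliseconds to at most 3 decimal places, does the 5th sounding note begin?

1. 0.0ms @ 0 + 512.821ms (1)
2. 512.821ms @ 1 + 512.821ms (1)
3. 1025.641ms @ 2 + 512.821ms (1)
4. 1538.462ms @ 3 + 256.41ms (1/2)
5. 1794.872ms @ 7/2 + 256.41ms (1/2)

note 5 onset = 7/2b = 1794.872ms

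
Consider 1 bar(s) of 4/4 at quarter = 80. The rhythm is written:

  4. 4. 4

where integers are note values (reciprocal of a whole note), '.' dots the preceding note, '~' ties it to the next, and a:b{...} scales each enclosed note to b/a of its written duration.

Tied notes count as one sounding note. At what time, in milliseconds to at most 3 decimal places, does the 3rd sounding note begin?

1. 0.0ms @ 0 + 1125.0ms (3/2)
2. 1125.0ms @ 3/2 + 1125.0ms (3/2)
3. 2250.0ms @ 3 + 750.0ms (1)

note 3 onset = 3b = 2250.0ms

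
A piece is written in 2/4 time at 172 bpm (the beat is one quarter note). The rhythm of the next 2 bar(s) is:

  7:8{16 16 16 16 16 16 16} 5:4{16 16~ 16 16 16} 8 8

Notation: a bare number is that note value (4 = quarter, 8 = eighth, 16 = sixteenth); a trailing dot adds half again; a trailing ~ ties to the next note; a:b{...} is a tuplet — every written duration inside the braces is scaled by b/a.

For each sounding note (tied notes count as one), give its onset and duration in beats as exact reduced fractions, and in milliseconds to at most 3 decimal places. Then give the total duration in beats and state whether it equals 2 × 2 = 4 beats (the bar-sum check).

1) 0.0ms=0b +99.668ms=2/7b
2) 99.668ms=2/7b +99.668ms=2/7b
3) 199.336ms=4/7b +99.668ms=2/7b
4) 299.003ms=6/7b +99.668ms=2/7b
5) 398.671ms=8/7b +99.668ms=2/7b
6) 498.339ms=10/7b +99.668ms=2/7b
7) 598.007ms=12/7b +99.668ms=2/7b
8) 697.674ms=2b +69.767ms=1/5b
9) 767.442ms=11/5b +139.535ms=2/5b
10) 906.977ms=13/5b +69.767ms=1/5b
11) 976.744ms=14/5b +69.767ms=1/5b
12) 1046.512ms=3b +174.419ms=1/2b
13) 1220.93ms=7/2b +174.419ms=1/2b
Σ=4b of 4 (172bpm 2/4) — PASS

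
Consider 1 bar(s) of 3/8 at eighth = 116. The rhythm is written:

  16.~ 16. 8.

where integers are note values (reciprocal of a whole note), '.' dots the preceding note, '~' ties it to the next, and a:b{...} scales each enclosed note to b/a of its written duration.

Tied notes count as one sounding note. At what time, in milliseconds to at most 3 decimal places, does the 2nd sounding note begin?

note 2 onset = 3/2b = 775.862ms

1. 0.0ms @ 0 + 775.862ms (3/2)
2. 775.862ms @ 3/2 + 775.862ms (3/2)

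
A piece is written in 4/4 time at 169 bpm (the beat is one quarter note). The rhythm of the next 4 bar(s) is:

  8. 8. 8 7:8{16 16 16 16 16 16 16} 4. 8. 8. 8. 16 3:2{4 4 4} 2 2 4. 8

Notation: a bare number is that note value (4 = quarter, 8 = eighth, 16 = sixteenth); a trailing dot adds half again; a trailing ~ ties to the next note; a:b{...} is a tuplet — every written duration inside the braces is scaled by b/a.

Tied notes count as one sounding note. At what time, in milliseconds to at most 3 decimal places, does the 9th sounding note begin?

note 9 onset = 24/7b = 1217.244ms

1. 0.0ms @ 0 + 266.272ms (3/4)
2. 266.272ms @ 3/4 + 266.272ms (3/4)
3. 532.544ms @ 3/2 + 177.515ms (1/2)
4. 710.059ms @ 2 + 101.437ms (2/7)
5. 811.496ms @ 16/7 + 101.437ms (2/7)
6. 912.933ms @ 18/7 + 101.437ms (2/7)
7. 1014.37ms @ 20/7 + 101.437ms (2/7)
8. 1115.807ms @ 22/7 + 101.437ms (2/7)
9. 1217.244ms @ 24/7 + 101.437ms (2/7)
10. 1318.681ms @ 26/7 + 101.437ms (2/7)
11. 1420.118ms @ 4 + 532.544ms (3/2)
12. 1952.663ms @ 11/2 + 266.272ms (3/4)
13. 2218.935ms @ 25/4 + 266.272ms (3/4)
14. 2485.207ms @ 7 + 266.272ms (3/4)
15. 2751.479ms @ 31/4 + 88.757ms (1/4)
16. 2840.237ms @ 8 + 236.686ms (2/3)
17. 3076.923ms @ 26/3 + 236.686ms (2/3)
18. 3313.609ms @ 28/3 + 236.686ms (2/3)
19. 3550.296ms @ 10 + 710.059ms (2)
20. 4260.355ms @ 12 + 710.059ms (2)
21. 4970.414ms @ 14 + 532.544ms (3/2)
22. 5502.959ms @ 31/2 + 177.515ms (1/2)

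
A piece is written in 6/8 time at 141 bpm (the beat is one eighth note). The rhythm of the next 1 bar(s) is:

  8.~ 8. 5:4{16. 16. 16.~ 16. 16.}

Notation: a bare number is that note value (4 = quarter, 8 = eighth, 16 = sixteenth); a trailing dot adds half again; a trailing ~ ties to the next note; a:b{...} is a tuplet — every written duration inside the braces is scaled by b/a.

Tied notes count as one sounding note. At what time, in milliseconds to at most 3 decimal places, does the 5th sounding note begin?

note 5 onset = 27/5b = 2297.872ms

1. 0.0ms @ 0 + 1276.596ms (3)
2. 1276.596ms @ 3 + 255.319ms (3/5)
3. 1531.915ms @ 18/5 + 255.319ms (3/5)
4. 1787.234ms @ 21/5 + 510.638ms (6/5)
5. 2297.872ms @ 27/5 + 255.319ms (3/5)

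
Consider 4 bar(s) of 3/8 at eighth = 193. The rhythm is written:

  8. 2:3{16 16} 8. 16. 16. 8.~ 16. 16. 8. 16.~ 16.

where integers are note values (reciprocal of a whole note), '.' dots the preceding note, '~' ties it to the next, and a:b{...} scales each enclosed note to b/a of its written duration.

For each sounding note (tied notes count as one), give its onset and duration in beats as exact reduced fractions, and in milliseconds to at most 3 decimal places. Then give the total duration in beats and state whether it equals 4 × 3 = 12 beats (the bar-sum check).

1) 0.0ms=0b +466.321ms=3/2b
2) 466.321ms=3/2b +233.161ms=3/4b
3) 699.482ms=9/4b +233.161ms=3/4b
4) 932.642ms=3b +466.321ms=3/2b
5) 1398.964ms=9/2b +233.161ms=3/4b
6) 1632.124ms=21/4b +233.161ms=3/4b
7) 1865.285ms=6b +699.482ms=9/4b
8) 2564.767ms=33/4b +233.161ms=3/4b
9) 2797.927ms=9b +466.321ms=3/2b
10) 3264.249ms=21/2b +466.321ms=3/2b
Σ=12b of 12 (193bpm 3/8) — PASS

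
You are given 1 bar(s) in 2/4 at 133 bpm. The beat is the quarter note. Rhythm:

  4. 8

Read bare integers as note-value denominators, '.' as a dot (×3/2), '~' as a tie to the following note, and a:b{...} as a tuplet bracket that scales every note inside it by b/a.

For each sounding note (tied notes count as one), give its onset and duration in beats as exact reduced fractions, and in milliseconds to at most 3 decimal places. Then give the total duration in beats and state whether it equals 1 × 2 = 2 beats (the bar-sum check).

1) 0.0ms=0b +676.692ms=3/2b
2) 676.692ms=3/2b +225.564ms=1/2b
Σ=2b of 2 (133bpm 2/4) — PASS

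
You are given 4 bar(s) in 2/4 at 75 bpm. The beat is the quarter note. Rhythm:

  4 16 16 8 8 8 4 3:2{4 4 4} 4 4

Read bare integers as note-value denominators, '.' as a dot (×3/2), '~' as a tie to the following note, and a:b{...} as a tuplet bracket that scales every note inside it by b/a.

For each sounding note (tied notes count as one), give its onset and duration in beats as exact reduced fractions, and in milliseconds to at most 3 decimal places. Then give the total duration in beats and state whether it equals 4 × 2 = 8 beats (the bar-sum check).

1) 0.0ms=0b +800.0ms=1b
2) 800.0ms=1b +200.0ms=1/4b
3) 1000.0ms=5/4b +200.0ms=1/4b
4) 1200.0ms=3/2b +400.0ms=1/2b
5) 1600.0ms=2b +400.0ms=1/2b
6) 2000.0ms=5/2b +400.0ms=1/2b
7) 2400.0ms=3b +800.0ms=1b
8) 3200.0ms=4b +533.333ms=2/3b
9) 3733.333ms=14/3b +533.333ms=2/3b
10) 4266.667ms=16/3b +533.333ms=2/3b
11) 4800.0ms=6b +800.0ms=1b
12) 5600.0ms=7b +800.0ms=1b
Σ=8b of 8 (75bpm 2/4) — PASS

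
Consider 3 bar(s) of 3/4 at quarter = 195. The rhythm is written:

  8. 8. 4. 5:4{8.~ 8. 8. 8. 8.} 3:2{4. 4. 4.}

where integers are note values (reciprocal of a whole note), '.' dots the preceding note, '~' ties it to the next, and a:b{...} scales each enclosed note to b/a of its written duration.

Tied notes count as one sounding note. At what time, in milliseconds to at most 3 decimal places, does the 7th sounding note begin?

note 7 onset = 27/5b = 1661.538ms

1. 0.0ms @ 0 + 230.769ms (3/4)
2. 230.769ms @ 3/4 + 230.769ms (3/4)
3. 461.538ms @ 3/2 + 461.538ms (3/2)
4. 923.077ms @ 3 + 369.231ms (6/5)
5. 1292.308ms @ 21/5 + 184.615ms (3/5)
6. 1476.923ms @ 24/5 + 184.615ms (3/5)
7. 1661.538ms @ 27/5 + 184.615ms (3/5)
8. 1846.154ms @ 6 + 307.692ms (1)
9. 2153.846ms @ 7 + 307.692ms (1)
10. 2461.538ms @ 8 + 307.692ms (1)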